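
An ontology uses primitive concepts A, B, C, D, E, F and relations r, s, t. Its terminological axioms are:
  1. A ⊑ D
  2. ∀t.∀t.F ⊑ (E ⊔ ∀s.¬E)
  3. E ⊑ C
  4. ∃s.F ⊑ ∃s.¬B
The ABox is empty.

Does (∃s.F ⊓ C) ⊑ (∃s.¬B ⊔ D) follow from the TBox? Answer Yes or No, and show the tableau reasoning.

1. (∃s.F ⊓ C) ⊑ (∃s.¬B ⊔ D)  ⇔  ((∃s.F ⊓ C) ⊓ (∀s.B ⊓ ¬D)) unsat w.r.t. T
   all branches close; clash {D, ¬D} at x₀
2. Hence (∃s.F ⊓ C) ⊑ (∃s.¬B ⊔ D): entailed.

Yes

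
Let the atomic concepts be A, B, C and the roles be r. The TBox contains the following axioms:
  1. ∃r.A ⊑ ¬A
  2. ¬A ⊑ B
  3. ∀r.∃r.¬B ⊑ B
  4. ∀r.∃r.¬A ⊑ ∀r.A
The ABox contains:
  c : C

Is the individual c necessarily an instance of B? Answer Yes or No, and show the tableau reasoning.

No

1. c : B?  L(c) = {C} ∪ {¬B}
   open: L(c) ⊇ {A, C, ¬B, ∀r.¬A, ∃r.∀r.A, …} (+ ∃-successors) — c ∉ B possible
2. Hence c : B: not entailed.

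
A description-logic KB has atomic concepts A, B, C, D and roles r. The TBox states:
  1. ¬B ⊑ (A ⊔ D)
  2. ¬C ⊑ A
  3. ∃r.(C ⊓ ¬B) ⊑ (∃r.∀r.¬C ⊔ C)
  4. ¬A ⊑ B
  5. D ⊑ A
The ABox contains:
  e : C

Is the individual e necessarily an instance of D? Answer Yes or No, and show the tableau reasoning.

1. e : D?  L(e) = {C} ∪ {¬D}
   open: L(e) ⊇ {A, B, C, ¬D, ∀r.(¬C ⊔ B)} — e ∉ D possible
2. Hence e : D: not entailed.

No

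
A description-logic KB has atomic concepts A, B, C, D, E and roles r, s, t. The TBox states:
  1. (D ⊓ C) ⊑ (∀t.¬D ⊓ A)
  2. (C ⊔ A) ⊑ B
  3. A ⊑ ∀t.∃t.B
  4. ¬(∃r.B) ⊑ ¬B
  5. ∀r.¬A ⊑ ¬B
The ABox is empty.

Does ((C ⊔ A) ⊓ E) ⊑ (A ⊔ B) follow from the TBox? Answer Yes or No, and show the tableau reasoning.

1. ((C ⊔ A) ⊓ E) ⊑ (A ⊔ B)  ⇔  (((C ⊔ A) ⊓ E) ⊓ (¬A ⊓ ¬B)) unsat w.r.t. T
   all branches close; clash {A, ¬A} at x₀
2. Hence ((C ⊔ A) ⊓ E) ⊑ (A ⊔ B): entailed.

Yes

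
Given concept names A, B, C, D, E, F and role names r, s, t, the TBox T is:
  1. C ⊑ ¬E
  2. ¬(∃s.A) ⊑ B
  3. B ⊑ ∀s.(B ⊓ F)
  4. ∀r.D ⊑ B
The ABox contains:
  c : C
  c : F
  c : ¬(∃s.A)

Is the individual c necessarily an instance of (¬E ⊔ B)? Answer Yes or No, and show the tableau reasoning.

Yes

1. c : (¬E ⊔ B)?  L(c) = {C, F, ¬(∃s.A)} ∪ {(E ⊓ ¬B)}
   clash {E, ¬E} at c — c ∈ (¬E ⊔ B)
2. Hence c : (¬E ⊔ B): entailed.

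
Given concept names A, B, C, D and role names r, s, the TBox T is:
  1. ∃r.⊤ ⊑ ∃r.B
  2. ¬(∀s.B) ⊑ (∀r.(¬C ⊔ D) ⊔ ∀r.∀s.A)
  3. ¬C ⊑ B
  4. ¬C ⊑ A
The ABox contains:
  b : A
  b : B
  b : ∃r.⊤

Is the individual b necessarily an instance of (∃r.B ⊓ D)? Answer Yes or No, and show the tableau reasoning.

No

1. b : (∃r.B ⊓ D)?  L(b) = {A, B, ∃r.⊤} ∪ {(∀r.¬B ⊔ ¬D)}
   apply at b: ∃r.⊤⊑∃r.B
   open: L(b) ⊇ {A, B, ¬D, ∀s.B, ∃r.B, …} (+ ∃-successors) — b ∉ (∃r.B ⊓ D) possible
2. Hence b : (∃r.B ⊓ D): not entailed.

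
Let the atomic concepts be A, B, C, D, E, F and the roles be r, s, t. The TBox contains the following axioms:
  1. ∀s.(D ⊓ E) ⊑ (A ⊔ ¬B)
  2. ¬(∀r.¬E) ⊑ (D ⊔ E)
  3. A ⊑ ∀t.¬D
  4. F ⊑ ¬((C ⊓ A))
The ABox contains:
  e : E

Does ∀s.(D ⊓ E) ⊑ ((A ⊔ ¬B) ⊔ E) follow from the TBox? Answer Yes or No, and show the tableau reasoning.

1. ∀s.(D ⊓ E) ⊑ ((A ⊔ ¬B) ⊔ E)  ⇔  (∀s.(D ⊓ E) ⊓ ((¬A ⊓ B) ⊓ ¬E)) unsat w.r.t. T
   all branches close; clash {E, ¬E} at x₀
2. Hence ∀s.(D ⊓ E) ⊑ ((A ⊔ ¬B) ⊔ E): entailed.

Yes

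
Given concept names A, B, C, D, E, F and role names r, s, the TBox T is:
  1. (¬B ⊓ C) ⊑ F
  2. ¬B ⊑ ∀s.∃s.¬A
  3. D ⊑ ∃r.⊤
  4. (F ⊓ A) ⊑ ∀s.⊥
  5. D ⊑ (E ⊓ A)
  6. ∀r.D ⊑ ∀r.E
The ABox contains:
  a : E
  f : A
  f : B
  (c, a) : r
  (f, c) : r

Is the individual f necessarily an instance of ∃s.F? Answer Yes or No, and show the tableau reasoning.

1. f : ∃s.F?  L(f) = {A, B} ∪ {∀s.¬F}
   open: L(f) ⊇ {A, B, ¬D, ¬F, ∀s.¬F, …} (+ ∃-successors) — f ∉ ∃s.F possible
2. Hence f : ∃s.F: not entailed.

No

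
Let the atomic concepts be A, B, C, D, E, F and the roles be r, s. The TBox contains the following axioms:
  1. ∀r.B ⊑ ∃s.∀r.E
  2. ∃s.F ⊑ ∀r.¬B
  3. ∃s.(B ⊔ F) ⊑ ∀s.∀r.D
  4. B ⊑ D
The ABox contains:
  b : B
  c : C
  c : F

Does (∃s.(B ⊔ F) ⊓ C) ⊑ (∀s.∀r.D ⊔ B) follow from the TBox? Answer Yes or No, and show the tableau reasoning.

Yes

1. (∃s.(B ⊔ F) ⊓ C) ⊑ (∀s.∀r.D ⊔ B)  ⇔  ((∃s.(B ⊔ F) ⊓ C) ⊓ (∃s.∃r.¬D ⊓ ¬B)) unsat w.r.t. T
   all branches close; clash {D, ¬D} at an ∃-successor
2. Hence (∃s.(B ⊔ F) ⊓ C) ⊑ (∀s.∀r.D ⊔ B): entailed.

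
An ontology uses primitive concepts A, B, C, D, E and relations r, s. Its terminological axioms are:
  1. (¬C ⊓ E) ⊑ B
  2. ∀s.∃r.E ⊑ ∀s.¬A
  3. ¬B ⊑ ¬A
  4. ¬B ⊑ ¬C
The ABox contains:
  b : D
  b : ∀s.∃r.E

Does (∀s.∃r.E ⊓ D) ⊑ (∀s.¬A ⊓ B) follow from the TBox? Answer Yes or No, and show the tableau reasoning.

No

1. (∀s.∃r.E ⊓ D) ⊑ (∀s.¬A ⊓ B)  ⇔  ((∀s.∃r.E ⊓ D) ⊓ (∃s.A ⊔ ¬B)) unsat w.r.t. T
   apply at x₀: ∀s.∃r.E⊑∀s.¬A
   open: L(x₀) ⊇ {D, ¬A, ¬B, ¬C, ¬E, …}
2. Hence (∀s.∃r.E ⊓ D) ⊑ (∀s.¬A ⊓ B): not entailed.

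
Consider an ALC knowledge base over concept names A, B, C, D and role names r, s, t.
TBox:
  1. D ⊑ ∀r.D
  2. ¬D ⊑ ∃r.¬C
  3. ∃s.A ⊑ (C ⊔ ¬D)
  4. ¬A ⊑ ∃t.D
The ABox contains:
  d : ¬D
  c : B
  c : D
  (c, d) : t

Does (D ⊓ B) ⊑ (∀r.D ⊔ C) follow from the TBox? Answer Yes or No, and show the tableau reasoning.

Yes

1. (D ⊓ B) ⊑ (∀r.D ⊔ C)  ⇔  ((D ⊓ B) ⊓ (∃r.¬D ⊓ ¬C)) unsat w.r.t. T
   all branches close; clash {D, ¬D} at x₀
2. Hence (D ⊓ B) ⊑ (∀r.D ⊔ C): entailed.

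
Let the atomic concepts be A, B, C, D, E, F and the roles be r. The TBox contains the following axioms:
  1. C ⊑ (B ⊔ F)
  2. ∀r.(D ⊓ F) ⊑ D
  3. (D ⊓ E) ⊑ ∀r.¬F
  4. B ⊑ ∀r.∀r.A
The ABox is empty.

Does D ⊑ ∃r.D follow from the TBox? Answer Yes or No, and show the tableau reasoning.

1. D ⊑ ∃r.D  ⇔  (D ⊓ ∀r.¬D) unsat w.r.t. T
   open: L(x₀) ⊇ {D, ¬B, ¬C, ¬E, ∀r.¬D}
2. Hence D ⊑ ∃r.D: not entailed.

No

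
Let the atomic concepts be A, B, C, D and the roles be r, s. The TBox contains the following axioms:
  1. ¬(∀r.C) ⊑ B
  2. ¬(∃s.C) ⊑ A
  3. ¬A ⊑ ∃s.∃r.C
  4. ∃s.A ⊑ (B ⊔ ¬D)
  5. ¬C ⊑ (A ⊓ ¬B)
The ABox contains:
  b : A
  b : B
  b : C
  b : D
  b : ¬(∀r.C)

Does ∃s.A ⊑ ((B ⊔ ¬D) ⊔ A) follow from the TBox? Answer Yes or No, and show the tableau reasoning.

1. ∃s.A ⊑ ((B ⊔ ¬D) ⊔ A)  ⇔  (∃s.A ⊓ ((¬B ⊓ D) ⊓ ¬A)) unsat w.r.t. T
   all branches close; clash {B, ¬B} at x₀
2. Hence ∃s.A ⊑ ((B ⊔ ¬D) ⊔ A): entailed.

Yes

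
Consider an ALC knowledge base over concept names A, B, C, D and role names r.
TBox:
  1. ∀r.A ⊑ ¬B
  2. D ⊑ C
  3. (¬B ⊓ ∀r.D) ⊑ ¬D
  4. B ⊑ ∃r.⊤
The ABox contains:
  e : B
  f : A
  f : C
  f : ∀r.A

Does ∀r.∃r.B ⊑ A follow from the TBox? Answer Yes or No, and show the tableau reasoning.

1. ∀r.∃r.B ⊑ A  ⇔  (∀r.∃r.B ⊓ ¬A) unsat w.r.t. T
   open: L(x₀) ⊇ {¬A, ¬B, ¬D, ∀r.∃r.B}
2. Hence ∀r.∃r.B ⊑ A: not entailed.

No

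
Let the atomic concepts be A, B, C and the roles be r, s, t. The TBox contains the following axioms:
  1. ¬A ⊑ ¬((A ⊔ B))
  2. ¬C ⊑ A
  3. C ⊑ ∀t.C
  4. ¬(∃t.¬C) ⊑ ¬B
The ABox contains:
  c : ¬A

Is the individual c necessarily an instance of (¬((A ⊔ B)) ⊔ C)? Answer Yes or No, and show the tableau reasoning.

Yes

1. c : (¬((A ⊔ B)) ⊔ C)?  L(c) = {¬A} ∪ {((A ⊔ B) ⊓ ¬C)}
   clash {A, ¬A} at c — c ∈ (¬((A ⊔ B)) ⊔ C)
2. Hence c : (¬((A ⊔ B)) ⊔ C): entailed.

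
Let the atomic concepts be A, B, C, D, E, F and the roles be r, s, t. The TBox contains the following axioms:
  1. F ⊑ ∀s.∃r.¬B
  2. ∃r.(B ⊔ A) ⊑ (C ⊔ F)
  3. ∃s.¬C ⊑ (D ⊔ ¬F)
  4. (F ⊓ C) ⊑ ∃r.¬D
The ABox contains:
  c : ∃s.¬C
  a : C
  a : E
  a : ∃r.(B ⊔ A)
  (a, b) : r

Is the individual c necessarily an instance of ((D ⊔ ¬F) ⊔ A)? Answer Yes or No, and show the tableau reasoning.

1. c : ((D ⊔ ¬F) ⊔ A)?  L(c) = {∃s.¬C} ∪ {((¬D ⊓ F) ⊓ ¬A)}
   clash {F, ¬F} at c — c ∈ ((D ⊔ ¬F) ⊔ A)
2. Hence c : ((D ⊔ ¬F) ⊔ A): entailed.

Yes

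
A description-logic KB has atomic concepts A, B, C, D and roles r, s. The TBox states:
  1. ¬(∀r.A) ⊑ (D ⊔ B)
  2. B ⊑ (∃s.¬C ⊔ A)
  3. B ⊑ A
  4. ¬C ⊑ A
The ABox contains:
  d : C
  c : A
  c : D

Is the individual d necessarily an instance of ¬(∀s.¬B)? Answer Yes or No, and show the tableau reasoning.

1. d : ¬(∀s.¬B)?  L(d) = {C} ∪ {∀s.¬B}
   open: L(d) ⊇ {C, ¬B, ∀r.A, ∀s.¬B} — d ∉ ¬(∀s.¬B) possible
2. Hence d : ¬(∀s.¬B): not entailed.

No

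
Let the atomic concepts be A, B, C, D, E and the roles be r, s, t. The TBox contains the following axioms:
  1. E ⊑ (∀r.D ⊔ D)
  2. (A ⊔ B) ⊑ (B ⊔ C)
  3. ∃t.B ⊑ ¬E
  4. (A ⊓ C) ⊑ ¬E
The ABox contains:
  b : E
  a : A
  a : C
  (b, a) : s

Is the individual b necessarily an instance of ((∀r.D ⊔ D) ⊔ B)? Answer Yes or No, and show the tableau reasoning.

1. b : ((∀r.D ⊔ D) ⊔ B)?  L(b) = {E} ∪ {((∃r.¬D ⊓ ¬D) ⊓ ¬B)}
   clash {E, ¬E} at b — b ∈ ((∀r.D ⊔ D) ⊔ B)
2. Hence b : ((∀r.D ⊔ D) ⊔ B): entailed.

Yes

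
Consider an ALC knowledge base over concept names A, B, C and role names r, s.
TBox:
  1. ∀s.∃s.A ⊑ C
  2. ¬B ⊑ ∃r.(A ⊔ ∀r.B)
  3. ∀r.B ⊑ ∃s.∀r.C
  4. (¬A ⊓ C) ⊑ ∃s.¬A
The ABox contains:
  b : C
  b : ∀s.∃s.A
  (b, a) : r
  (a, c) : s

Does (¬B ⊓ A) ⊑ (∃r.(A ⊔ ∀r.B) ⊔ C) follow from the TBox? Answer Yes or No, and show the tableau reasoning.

Yes

1. (¬B ⊓ A) ⊑ (∃r.(A ⊔ ∀r.B) ⊔ C)  ⇔  ((¬B ⊓ A) ⊓ (∀r.(¬A ⊓ ∃r.¬B) ⊓ ¬C)) unsat w.r.t. T
   all branches close; clash {C, ¬C} at x₀
2. Hence (¬B ⊓ A) ⊑ (∃r.(A ⊔ ∀r.B) ⊔ C): entailed.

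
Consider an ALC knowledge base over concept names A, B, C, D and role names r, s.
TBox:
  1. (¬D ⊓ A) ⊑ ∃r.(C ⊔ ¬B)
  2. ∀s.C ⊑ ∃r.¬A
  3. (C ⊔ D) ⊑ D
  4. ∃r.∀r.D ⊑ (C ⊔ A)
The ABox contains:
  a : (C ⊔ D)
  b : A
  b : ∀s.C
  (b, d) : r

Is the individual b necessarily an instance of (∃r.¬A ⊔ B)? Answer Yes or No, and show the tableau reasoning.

Yes

1. b : (∃r.¬A ⊔ B)?  L(b) = {A, ∀s.C} ∪ {(∀r.A ⊓ ¬B)}
   clash {A, ¬A} at an ∃-successor — b ∈ (∃r.¬A ⊔ B)
2. Hence b : (∃r.¬A ⊔ B): entailed.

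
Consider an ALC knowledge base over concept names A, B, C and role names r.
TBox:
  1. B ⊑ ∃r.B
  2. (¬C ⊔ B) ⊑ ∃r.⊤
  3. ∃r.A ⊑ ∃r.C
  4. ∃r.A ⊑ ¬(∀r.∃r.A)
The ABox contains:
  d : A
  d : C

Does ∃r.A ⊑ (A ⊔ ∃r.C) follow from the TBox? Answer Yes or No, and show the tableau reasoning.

1. ∃r.A ⊑ (A ⊔ ∃r.C)  ⇔  (∃r.A ⊓ (¬A ⊓ ∀r.¬C)) unsat w.r.t. T
   all branches close; clash {C, ¬C} at an ∃-successor
2. Hence ∃r.A ⊑ (A ⊔ ∃r.C): entailed.

Yes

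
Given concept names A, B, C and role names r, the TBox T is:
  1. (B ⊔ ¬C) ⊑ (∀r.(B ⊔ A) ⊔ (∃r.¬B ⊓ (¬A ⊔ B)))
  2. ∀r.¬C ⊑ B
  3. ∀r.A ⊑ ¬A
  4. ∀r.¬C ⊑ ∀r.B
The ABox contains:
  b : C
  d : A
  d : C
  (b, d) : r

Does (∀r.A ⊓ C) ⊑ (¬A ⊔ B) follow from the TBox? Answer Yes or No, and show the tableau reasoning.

Yes

1. (∀r.A ⊓ C) ⊑ (¬A ⊔ B)  ⇔  ((∀r.A ⊓ C) ⊓ (A ⊓ ¬B)) unsat w.r.t. T
   all branches close; clash {B, ¬B} at x₀
2. Hence (∀r.A ⊓ C) ⊑ (¬A ⊔ B): entailed.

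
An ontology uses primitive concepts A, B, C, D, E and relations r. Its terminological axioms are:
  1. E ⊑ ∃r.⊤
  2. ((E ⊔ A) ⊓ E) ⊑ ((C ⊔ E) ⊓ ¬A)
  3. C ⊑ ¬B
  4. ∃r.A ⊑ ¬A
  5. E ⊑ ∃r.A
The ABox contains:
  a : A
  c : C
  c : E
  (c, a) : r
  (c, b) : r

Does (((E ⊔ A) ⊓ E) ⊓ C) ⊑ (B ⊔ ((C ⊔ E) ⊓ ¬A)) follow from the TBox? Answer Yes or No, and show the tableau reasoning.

1. (((E ⊔ A) ⊓ E) ⊓ C) ⊑ (B ⊔ ((C ⊔ E) ⊓ ¬A))  ⇔  ((((E ⊔ A) ⊓ E) ⊓ C) ⊓ (¬B ⊓ ((¬C ⊓ ¬E) ⊔ A))) unsat w.r.t. T
   all branches close; clash {A, ¬A} at x₀
2. Hence (((E ⊔ A) ⊓ E) ⊓ C) ⊑ (B ⊔ ((C ⊔ E) ⊓ ¬A)): entailed.

Yes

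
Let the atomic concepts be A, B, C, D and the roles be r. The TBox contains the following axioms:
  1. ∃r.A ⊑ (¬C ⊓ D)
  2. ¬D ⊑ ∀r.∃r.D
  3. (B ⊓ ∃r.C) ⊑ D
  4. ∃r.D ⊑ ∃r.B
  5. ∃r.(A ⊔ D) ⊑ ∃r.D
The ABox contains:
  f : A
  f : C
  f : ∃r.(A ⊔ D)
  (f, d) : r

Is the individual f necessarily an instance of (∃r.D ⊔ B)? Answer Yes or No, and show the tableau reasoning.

Yes

1. f : (∃r.D ⊔ B)?  L(f) = {A, C, ∃r.(A ⊔ D)} ∪ {(∀r.¬D ⊓ ¬B)}
   clash {C, ¬C} at f — f ∈ (∃r.D ⊔ B)
2. Hence f : (∃r.D ⊔ B): entailed.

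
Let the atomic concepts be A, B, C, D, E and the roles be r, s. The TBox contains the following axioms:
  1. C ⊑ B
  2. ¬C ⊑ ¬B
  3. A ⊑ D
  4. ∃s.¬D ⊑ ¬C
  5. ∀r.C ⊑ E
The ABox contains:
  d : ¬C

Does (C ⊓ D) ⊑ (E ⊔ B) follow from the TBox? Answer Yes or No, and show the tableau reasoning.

Yes

1. (C ⊓ D) ⊑ (E ⊔ B)  ⇔  ((C ⊓ D) ⊓ (¬E ⊓ ¬B)) unsat w.r.t. T
   all branches close; clash {B, ¬B} at x₀
2. Hence (C ⊓ D) ⊑ (E ⊔ B): entailed.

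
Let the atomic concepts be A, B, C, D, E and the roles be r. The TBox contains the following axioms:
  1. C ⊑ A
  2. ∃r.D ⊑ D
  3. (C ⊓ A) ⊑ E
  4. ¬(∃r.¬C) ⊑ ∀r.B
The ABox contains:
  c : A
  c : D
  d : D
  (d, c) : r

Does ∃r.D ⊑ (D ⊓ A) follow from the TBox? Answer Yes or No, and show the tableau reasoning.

1. ∃r.D ⊑ (D ⊓ A)  ⇔  (∃r.D ⊓ (¬D ⊔ ¬A)) unsat w.r.t. T
   apply at x₀: ∃r.D⊑D
   open: L(x₀) ⊇ {D, ¬A, ¬C, ∃r.D, ∃r.¬C} (+ ∃-successors)
2. Hence ∃r.D ⊑ (D ⊓ A): not entailed.

No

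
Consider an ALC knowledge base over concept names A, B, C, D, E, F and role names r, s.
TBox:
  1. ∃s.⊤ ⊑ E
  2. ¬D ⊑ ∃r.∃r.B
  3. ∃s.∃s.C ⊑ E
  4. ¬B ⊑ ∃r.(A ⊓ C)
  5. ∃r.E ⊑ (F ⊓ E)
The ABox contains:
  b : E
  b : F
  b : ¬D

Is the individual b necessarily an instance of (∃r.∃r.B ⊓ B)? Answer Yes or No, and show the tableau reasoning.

1. b : (∃r.∃r.B ⊓ B)?  L(b) = {E, F, ¬D} ∪ {(∀r.∀r.¬B ⊔ ¬B)}
   apply at b: ¬D⊑∃r.∃r.B
   open: L(b) ⊇ {E, F, ¬B, ¬D, ∀r.¬E, …} (+ ∃-successors) — b ∉ (∃r.∃r.B ⊓ B) possible
2. Hence b : (∃r.∃r.B ⊓ B): not entailed.

No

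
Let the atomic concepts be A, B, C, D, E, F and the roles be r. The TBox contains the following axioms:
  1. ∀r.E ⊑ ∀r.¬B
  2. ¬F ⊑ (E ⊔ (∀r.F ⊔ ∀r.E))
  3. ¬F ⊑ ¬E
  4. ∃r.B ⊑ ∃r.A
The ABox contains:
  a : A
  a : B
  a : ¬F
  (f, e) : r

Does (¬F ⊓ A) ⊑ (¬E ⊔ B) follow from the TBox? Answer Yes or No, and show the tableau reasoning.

Yes

1. (¬F ⊓ A) ⊑ (¬E ⊔ B)  ⇔  ((¬F ⊓ A) ⊓ (E ⊓ ¬B)) unsat w.r.t. T
   all branches close; clash {E, ¬E} at x₀
2. Hence (¬F ⊓ A) ⊑ (¬E ⊔ B): entailed.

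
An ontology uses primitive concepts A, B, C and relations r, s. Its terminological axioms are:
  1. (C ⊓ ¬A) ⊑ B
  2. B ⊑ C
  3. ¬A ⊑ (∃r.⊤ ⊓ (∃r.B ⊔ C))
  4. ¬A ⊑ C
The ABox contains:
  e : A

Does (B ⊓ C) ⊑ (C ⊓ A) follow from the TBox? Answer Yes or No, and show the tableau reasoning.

No

1. (B ⊓ C) ⊑ (C ⊓ A)  ⇔  ((B ⊓ C) ⊓ (¬C ⊔ ¬A)) unsat w.r.t. T
   open: L(x₀) ⊇ {B, C, ¬A, ∃r.⊤} (+ ∃-successors)
2. Hence (B ⊓ C) ⊑ (C ⊓ A): not entailed.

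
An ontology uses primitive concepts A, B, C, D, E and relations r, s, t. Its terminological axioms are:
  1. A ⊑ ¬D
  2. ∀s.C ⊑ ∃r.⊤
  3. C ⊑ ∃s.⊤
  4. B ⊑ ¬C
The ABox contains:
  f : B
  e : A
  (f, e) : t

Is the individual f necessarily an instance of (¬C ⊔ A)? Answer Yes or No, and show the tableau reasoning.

Yes

1. f : (¬C ⊔ A)?  L(f) = {B} ∪ {(C ⊓ ¬A)}
   clash {C, ¬C} at f — f ∈ (¬C ⊔ A)
2. Hence f : (¬C ⊔ A): entailed.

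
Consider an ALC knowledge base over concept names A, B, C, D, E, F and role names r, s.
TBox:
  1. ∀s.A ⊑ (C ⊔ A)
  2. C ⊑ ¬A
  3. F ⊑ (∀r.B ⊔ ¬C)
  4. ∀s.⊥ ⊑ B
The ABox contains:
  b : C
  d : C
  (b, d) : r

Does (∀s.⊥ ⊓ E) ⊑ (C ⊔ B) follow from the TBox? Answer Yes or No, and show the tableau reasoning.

Yes

1. (∀s.⊥ ⊓ E) ⊑ (C ⊔ B)  ⇔  ((∀s.⊥ ⊓ E) ⊓ (¬C ⊓ ¬B)) unsat w.r.t. T
   all branches close; clash {B, ¬B} at x₀
2. Hence (∀s.⊥ ⊓ E) ⊑ (C ⊔ B): entailed.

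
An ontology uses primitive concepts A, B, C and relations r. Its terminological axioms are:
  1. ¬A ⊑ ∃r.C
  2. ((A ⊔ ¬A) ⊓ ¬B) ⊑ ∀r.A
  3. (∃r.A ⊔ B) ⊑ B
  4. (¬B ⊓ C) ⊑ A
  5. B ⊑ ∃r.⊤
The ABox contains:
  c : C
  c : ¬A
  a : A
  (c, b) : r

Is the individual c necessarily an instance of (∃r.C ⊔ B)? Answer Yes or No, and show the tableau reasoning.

1. c : (∃r.C ⊔ B)?  L(c) = {C, ¬A} ∪ {(∀r.¬C ⊓ ¬B)}
   clash {A, ¬A} at c — c ∈ (∃r.C ⊔ B)
2. Hence c : (∃r.C ⊔ B): entailed.

Yes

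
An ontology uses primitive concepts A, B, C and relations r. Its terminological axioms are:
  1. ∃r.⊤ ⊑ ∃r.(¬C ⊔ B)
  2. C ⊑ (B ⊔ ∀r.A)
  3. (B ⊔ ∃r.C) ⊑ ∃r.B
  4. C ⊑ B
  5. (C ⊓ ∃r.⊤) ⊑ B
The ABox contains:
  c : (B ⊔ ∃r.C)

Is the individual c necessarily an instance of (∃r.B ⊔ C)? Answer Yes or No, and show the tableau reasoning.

1. c : (∃r.B ⊔ C)?  L(c) = {(B ⊔ ∃r.C)} ∪ {(∀r.¬B ⊓ ¬C)}
   clash {B, ¬B} at an ∃-successor — c ∈ (∃r.B ⊔ C)
2. Hence c : (∃r.B ⊔ C): entailed.

Yes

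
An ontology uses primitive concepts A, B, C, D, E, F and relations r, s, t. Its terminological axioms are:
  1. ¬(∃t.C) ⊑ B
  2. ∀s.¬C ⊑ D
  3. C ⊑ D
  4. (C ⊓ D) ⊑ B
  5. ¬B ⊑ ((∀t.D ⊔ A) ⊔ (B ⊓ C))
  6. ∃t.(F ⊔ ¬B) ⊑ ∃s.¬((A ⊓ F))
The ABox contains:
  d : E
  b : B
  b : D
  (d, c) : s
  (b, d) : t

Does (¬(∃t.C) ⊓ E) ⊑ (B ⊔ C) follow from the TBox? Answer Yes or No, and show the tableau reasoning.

1. (¬(∃t.C) ⊓ E) ⊑ (B ⊔ C)  ⇔  ((∀t.¬C ⊓ E) ⊓ (¬B ⊓ ¬C)) unsat w.r.t. T
   all branches close; clash {B, ¬B} at x₀
2. Hence (¬(∃t.C) ⊓ E) ⊑ (B ⊔ C): entailed.

Yes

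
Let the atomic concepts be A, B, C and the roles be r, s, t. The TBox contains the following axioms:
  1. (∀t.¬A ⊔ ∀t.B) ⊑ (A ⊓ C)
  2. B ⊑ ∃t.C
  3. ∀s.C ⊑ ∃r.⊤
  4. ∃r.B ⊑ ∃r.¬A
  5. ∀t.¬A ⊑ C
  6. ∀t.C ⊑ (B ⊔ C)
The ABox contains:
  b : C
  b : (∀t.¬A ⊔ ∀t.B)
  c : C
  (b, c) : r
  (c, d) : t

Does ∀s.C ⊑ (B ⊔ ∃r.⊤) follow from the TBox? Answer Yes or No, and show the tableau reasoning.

1. ∀s.C ⊑ (B ⊔ ∃r.⊤)  ⇔  (∀s.C ⊓ (¬B ⊓ ∀r.⊥)) unsat w.r.t. T
   all branches close; clash ⊥ at an ∃-successor
2. Hence ∀s.C ⊑ (B ⊔ ∃r.⊤): entailed.

Yes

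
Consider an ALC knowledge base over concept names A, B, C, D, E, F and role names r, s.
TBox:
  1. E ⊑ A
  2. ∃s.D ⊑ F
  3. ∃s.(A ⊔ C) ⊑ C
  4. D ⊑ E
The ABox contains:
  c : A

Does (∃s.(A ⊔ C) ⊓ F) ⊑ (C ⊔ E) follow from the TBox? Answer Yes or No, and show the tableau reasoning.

Yes

1. (∃s.(A ⊔ C) ⊓ F) ⊑ (C ⊔ E)  ⇔  ((∃s.(A ⊔ C) ⊓ F) ⊓ (¬C ⊓ ¬E)) unsat w.r.t. T
   all branches close; clash {E, ¬E} at x₀
2. Hence (∃s.(A ⊔ C) ⊓ F) ⊑ (C ⊔ E): entailed.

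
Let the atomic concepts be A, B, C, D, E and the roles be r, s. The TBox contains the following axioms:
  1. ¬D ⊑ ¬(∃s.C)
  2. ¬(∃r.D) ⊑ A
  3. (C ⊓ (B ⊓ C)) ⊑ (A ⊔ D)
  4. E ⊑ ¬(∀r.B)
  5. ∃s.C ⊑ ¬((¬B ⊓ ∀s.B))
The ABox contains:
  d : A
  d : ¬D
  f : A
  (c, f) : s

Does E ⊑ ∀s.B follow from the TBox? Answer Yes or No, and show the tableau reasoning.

No

1. E ⊑ ∀s.B  ⇔  (E ⊓ ∃s.¬B) unsat w.r.t. T
   apply at x₀: E⊑¬(∀r.B)
   open: L(x₀) ⊇ {D, E, ¬C, ∀s.¬C, ∃r.D, …} (+ ∃-successors)
2. Hence E ⊑ ∀s.B: not entailed.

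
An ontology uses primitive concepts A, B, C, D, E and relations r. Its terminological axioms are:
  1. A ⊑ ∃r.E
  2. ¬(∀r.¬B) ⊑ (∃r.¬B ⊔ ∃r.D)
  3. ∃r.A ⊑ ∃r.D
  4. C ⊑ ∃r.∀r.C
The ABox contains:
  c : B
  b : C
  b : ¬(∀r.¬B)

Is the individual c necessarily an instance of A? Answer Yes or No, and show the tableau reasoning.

1. c : A?  L(c) = {B} ∪ {¬A}
   open: L(c) ⊇ {B, ¬A, ¬C, ∀r.¬A, ∀r.¬B} — c ∉ A possible
2. Hence c : A: not entailed.

No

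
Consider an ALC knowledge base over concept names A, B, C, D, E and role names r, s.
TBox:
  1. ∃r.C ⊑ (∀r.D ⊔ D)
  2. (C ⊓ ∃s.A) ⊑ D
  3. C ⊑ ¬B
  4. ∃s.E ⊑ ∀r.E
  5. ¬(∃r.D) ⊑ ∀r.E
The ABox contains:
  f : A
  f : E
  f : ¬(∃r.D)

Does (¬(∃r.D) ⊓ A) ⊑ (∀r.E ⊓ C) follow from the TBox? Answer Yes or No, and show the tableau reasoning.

No

1. (¬(∃r.D) ⊓ A) ⊑ (∀r.E ⊓ C)  ⇔  ((∀r.¬D ⊓ A) ⊓ (∃r.¬E ⊔ ¬C)) unsat w.r.t. T
   apply at x₀: ¬(∃r.D)⊑∀r.E
   open: L(x₀) ⊇ {A, ¬C, ∀r.E, ∀r.¬C, ∀r.¬D}
2. Hence (¬(∃r.D) ⊓ A) ⊑ (∀r.E ⊓ C): not entailed.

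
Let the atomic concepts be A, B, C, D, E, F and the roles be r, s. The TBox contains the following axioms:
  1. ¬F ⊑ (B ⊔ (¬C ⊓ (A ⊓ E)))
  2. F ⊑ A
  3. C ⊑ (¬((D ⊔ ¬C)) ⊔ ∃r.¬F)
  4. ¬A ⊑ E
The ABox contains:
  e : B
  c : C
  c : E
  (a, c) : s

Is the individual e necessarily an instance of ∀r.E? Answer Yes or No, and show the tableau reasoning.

No

1. e : ∀r.E?  L(e) = {B} ∪ {∃r.¬E}
   open: L(e) ⊇ {A, B, F, ¬C, ∃r.¬E} (+ ∃-successors) — e ∉ ∀r.E possible
2. Hence e : ∀r.E: not entailed.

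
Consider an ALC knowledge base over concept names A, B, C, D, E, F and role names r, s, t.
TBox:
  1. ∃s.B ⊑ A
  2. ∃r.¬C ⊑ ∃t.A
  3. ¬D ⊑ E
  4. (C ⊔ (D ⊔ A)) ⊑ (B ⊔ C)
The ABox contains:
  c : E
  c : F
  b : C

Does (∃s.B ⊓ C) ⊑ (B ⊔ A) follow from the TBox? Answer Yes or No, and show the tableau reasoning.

Yes

1. (∃s.B ⊓ C) ⊑ (B ⊔ A)  ⇔  ((∃s.B ⊓ C) ⊓ (¬B ⊓ ¬A)) unsat w.r.t. T
   all branches close; clash {A, ¬A} at x₀
2. Hence (∃s.B ⊓ C) ⊑ (B ⊔ A): entailed.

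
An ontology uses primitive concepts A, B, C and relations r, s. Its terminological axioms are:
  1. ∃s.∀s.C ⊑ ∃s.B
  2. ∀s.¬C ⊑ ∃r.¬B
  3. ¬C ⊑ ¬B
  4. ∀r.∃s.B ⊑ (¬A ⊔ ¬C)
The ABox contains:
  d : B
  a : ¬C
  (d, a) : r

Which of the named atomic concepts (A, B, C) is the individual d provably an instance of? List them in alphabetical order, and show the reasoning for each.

{B, C}

1. d : A?  L(d) = {B} ∪ {¬A}
   open: L(d) ⊇ {B, C, ¬A, ∀s.∃s.¬C, ∃r.∀s.¬B, …} (+ ∃-successors) — d ∉ A possible
2. d : B?  L(d) = {B} ∪ {¬B}
   clash {B, ¬B} at d — d ∈ B
3. d : C?  L(d) = {B} ∪ {¬C}
   clash {B, ¬B} at d — d ∈ C
4. Entailed for d: {B, C}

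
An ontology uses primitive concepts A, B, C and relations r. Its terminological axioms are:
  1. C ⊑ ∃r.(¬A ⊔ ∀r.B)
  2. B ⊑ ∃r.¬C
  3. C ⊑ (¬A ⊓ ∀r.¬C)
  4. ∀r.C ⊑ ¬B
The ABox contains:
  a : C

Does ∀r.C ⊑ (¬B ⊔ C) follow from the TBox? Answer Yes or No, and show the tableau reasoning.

Yes

1. ∀r.C ⊑ (¬B ⊔ C)  ⇔  (∀r.C ⊓ (B ⊓ ¬C)) unsat w.r.t. T
   all branches close; clash {C, ¬C} at an ∃-successor
2. Hence ∀r.C ⊑ (¬B ⊔ C): entailed.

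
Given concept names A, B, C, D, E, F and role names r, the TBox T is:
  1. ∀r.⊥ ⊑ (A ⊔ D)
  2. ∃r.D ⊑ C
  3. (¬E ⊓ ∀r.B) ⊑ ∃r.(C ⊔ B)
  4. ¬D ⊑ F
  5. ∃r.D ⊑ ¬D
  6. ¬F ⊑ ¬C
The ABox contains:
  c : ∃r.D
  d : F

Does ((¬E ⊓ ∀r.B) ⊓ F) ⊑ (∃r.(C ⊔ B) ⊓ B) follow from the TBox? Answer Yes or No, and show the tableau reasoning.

No

1. ((¬E ⊓ ∀r.B) ⊓ F) ⊑ (∃r.(C ⊔ B) ⊓ B)  ⇔  (((¬E ⊓ ∀r.B) ⊓ F) ⊓ (∀r.(¬C ⊓ ¬B) ⊔ ¬B)) unsat w.r.t. T
   apply at x₀: (¬E ⊓ ∀r.B)⊑∃r.(C ⊔ B)
   open: L(x₀) ⊇ {F, ¬B, ¬E, ∀r.B, ∀r.¬D, …} (+ ∃-successors)
2. Hence ((¬E ⊓ ∀r.B) ⊓ F) ⊑ (∃r.(C ⊔ B) ⊓ B): not entailed.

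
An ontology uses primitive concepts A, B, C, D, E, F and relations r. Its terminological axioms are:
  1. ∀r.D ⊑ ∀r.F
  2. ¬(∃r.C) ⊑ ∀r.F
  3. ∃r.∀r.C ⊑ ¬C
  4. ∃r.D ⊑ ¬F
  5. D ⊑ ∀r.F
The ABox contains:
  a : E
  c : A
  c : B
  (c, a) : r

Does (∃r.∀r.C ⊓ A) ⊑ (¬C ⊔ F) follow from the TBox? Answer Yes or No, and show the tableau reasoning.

1. (∃r.∀r.C ⊓ A) ⊑ (¬C ⊔ F)  ⇔  ((∃r.∀r.C ⊓ A) ⊓ (C ⊓ ¬F)) unsat w.r.t. T
   all branches close; clash {C, ¬C} at x₀
2. Hence (∃r.∀r.C ⊓ A) ⊑ (¬C ⊔ F): entailed.

Yes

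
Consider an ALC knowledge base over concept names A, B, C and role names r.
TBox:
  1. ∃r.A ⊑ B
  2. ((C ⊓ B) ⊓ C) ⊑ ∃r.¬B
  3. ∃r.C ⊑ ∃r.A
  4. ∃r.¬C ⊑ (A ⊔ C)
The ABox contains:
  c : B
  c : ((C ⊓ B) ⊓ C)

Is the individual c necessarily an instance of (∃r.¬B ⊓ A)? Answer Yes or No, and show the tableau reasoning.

No

1. c : (∃r.¬B ⊓ A)?  L(c) = {B, ((C ⊓ B) ⊓ C)} ∪ {(∀r.B ⊔ ¬A)}
   apply at c: ((C ⊓ B) ⊓ C)⊑∃r.¬B
   open: L(c) ⊇ {B, C, ¬A, ∀r.C, ∃r.A, …} (+ ∃-successors) — c ∉ (∃r.¬B ⊓ A) possible
2. Hence c : (∃r.¬B ⊓ A): not entailed.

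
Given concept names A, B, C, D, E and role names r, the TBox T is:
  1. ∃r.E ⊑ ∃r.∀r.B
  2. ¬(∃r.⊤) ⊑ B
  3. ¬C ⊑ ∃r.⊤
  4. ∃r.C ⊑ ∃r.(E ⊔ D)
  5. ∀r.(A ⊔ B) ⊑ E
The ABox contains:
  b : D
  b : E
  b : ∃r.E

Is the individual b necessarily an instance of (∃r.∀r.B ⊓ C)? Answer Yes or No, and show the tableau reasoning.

No

1. b : (∃r.∀r.B ⊓ C)?  L(b) = {D, E, ∃r.E} ∪ {(∀r.∃r.¬B ⊔ ¬C)}
   apply at b: ∃r.E⊑∃r.∀r.B
   open: L(b) ⊇ {D, E, ¬C, ∀r.¬C, ∃r.E, …} (+ ∃-successors) — b ∉ (∃r.∀r.B ⊓ C) possible
2. Hence b : (∃r.∀r.B ⊓ C): not entailed.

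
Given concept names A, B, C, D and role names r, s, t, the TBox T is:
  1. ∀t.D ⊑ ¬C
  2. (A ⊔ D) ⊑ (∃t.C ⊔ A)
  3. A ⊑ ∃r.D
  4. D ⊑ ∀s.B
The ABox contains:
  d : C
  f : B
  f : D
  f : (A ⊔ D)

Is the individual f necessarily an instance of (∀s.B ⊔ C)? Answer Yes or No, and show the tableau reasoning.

1. f : (∀s.B ⊔ C)?  L(f) = {B, D, (A ⊔ D)} ∪ {(∃s.¬B ⊓ ¬C)}
   clash {B, ¬B} at an ∃-successor — f ∈ (∀s.B ⊔ C)
2. Hence f : (∀s.B ⊔ C): entailed.

Yes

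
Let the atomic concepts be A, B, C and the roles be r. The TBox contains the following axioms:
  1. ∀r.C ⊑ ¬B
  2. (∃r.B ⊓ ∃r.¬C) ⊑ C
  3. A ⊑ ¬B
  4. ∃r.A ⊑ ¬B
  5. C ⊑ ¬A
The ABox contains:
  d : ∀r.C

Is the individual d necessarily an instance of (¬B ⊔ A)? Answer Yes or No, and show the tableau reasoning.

1. d : (¬B ⊔ A)?  L(d) = {∀r.C} ∪ {(B ⊓ ¬A)}
   clash {B, ¬B} at d — d ∈ (¬B ⊔ A)
2. Hence d : (¬B ⊔ A): entailed.

Yes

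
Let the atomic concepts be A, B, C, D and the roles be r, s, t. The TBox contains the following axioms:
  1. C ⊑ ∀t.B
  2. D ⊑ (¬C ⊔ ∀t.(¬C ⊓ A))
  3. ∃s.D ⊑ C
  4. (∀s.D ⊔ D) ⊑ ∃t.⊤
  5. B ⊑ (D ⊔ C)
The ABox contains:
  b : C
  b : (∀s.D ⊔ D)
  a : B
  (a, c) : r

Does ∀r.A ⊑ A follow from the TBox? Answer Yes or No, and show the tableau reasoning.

1. ∀r.A ⊑ A  ⇔  (∀r.A ⊓ ¬A) unsat w.r.t. T
   open: L(x₀) ⊇ {¬A, ¬B, ¬C, ¬D, ∀r.A, …} (+ ∃-successors)
2. Hence ∀r.A ⊑ A: not entailed.

No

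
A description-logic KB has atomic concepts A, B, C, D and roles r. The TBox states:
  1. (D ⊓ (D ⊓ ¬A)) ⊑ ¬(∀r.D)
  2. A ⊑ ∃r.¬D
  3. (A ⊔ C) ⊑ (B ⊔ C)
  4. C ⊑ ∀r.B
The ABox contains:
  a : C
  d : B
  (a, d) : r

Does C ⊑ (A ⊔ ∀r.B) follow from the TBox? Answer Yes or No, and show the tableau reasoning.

1. C ⊑ (A ⊔ ∀r.B)  ⇔  (C ⊓ (¬A ⊓ ∃r.¬B)) unsat w.r.t. T
   all branches close; clash {B, ¬B} at an ∃-successor
2. Hence C ⊑ (A ⊔ ∀r.B): entailed.

Yes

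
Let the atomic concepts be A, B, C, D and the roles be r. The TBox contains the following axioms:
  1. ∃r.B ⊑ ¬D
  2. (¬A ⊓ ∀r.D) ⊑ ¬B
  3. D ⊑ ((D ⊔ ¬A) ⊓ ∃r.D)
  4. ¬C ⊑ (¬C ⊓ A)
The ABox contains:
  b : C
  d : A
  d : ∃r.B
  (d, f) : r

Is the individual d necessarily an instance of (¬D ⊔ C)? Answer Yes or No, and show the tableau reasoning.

Yes

1. d : (¬D ⊔ C)?  L(d) = {A, ∃r.B} ∪ {(D ⊓ ¬C)}
   clash {D, ¬D} at d — d ∈ (¬D ⊔ C)
2. Hence d : (¬D ⊔ C): entailed.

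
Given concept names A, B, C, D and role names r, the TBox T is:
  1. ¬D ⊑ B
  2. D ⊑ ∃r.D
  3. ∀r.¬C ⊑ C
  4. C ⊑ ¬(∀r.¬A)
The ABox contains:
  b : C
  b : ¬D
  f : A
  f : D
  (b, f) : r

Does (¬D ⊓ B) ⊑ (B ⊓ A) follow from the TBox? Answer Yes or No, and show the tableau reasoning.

1. (¬D ⊓ B) ⊑ (B ⊓ A)  ⇔  ((¬D ⊓ B) ⊓ (¬B ⊔ ¬A)) unsat w.r.t. T
   open: L(x₀) ⊇ {B, ¬A, ¬C, ¬D, ∃r.C} (+ ∃-successors)
2. Hence (¬D ⊓ B) ⊑ (B ⊓ A): not entailed.

No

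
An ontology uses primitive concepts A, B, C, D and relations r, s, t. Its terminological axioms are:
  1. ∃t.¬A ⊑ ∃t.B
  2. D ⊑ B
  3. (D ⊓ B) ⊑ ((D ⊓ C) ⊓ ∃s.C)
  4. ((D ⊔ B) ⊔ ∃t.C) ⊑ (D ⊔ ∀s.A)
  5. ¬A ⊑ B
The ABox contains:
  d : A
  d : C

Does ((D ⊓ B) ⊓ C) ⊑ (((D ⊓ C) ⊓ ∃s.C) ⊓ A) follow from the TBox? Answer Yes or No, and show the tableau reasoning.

1. ((D ⊓ B) ⊓ C) ⊑ (((D ⊓ C) ⊓ ∃s.C) ⊓ A)  ⇔  (((D ⊓ B) ⊓ C) ⊓ (((¬D ⊔ ¬C) ⊔ ∀s.¬C) ⊔ ¬A)) unsat w.r.t. T
   apply at x₀: (D ⊓ B)⊑((D ⊓ C) ⊓ ∃s.C)
   open: L(x₀) ⊇ {B, C, D, ¬A, ∀t.A, …} (+ ∃-successors)
2. Hence ((D ⊓ B) ⊓ C) ⊑ (((D ⊓ C) ⊓ ∃s.C) ⊓ A): not entailed.

No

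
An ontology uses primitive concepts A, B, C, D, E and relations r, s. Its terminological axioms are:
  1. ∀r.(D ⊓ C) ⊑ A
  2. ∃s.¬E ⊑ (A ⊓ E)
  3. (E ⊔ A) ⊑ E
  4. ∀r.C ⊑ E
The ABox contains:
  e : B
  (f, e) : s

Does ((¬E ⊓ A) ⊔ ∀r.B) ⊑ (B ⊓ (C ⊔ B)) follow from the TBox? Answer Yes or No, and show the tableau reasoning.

No

1. ((¬E ⊓ A) ⊔ ∀r.B) ⊑ (B ⊓ (C ⊔ B))  ⇔  (((¬E ⊓ A) ⊔ ∀r.B) ⊓ (¬B ⊔ (¬C ⊓ ¬B))) unsat w.r.t. T
   open: L(x₀) ⊇ {¬A, ¬B, ¬E, ∀r.B, ∀s.E, …} (+ ∃-successors)
2. Hence ((¬E ⊓ A) ⊔ ∀r.B) ⊑ (B ⊓ (C ⊔ B)): not entailed.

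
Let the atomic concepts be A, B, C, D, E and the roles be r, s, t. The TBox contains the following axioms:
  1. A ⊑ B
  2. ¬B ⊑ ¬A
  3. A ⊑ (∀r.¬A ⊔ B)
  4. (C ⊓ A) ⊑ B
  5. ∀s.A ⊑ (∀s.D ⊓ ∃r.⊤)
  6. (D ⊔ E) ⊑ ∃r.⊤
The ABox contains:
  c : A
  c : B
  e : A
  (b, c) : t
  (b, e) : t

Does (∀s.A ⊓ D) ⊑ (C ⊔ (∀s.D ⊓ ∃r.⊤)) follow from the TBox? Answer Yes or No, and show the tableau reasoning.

Yes

1. (∀s.A ⊓ D) ⊑ (C ⊔ (∀s.D ⊓ ∃r.⊤))  ⇔  ((∀s.A ⊓ D) ⊓ (¬C ⊓ (∃s.¬D ⊔ ∀r.⊥))) unsat w.r.t. T
   all branches close; clash ⊥ at an ∃-successor
2. Hence (∀s.A ⊓ D) ⊑ (C ⊔ (∀s.D ⊓ ∃r.⊤)): entailed.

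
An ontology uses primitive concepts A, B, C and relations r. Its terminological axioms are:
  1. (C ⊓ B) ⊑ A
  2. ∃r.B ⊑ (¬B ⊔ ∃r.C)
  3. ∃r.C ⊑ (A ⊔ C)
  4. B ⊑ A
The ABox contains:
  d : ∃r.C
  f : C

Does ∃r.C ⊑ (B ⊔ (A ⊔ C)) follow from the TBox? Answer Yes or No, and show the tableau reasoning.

Yes

1. ∃r.C ⊑ (B ⊔ (A ⊔ C))  ⇔  (∃r.C ⊓ (¬B ⊓ (¬A ⊓ ¬C))) unsat w.r.t. T
   all branches close; clash {A, ¬A} at x₀
2. Hence ∃r.C ⊑ (B ⊔ (A ⊔ C)): entailed.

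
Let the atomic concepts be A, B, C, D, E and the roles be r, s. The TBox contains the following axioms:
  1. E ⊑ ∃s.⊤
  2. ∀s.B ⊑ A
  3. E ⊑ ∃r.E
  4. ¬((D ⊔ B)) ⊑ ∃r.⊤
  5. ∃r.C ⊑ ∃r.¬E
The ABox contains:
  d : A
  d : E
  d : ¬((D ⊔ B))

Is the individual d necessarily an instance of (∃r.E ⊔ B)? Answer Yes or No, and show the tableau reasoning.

1. d : (∃r.E ⊔ B)?  L(d) = {A, E, ¬((D ⊔ B))} ∪ {(∀r.¬E ⊓ ¬B)}
   clash {E, ¬E} at an ∃-successor — d ∈ (∃r.E ⊔ B)
2. Hence d : (∃r.E ⊔ B): entailed.

Yes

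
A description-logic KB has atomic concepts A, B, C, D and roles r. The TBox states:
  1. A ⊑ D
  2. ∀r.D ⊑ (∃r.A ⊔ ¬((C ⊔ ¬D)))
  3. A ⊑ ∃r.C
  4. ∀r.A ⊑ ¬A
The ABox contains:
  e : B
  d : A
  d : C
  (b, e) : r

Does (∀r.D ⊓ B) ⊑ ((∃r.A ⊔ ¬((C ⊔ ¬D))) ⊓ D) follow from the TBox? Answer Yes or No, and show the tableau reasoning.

1. (∀r.D ⊓ B) ⊑ ((∃r.A ⊔ ¬((C ⊔ ¬D))) ⊓ D)  ⇔  ((∀r.D ⊓ B) ⊓ ((∀r.¬A ⊓ (C ⊔ ¬D)) ⊔ ¬D)) unsat w.r.t. T
   apply at x₀: ∀r.D⊑(∃r.A ⊔ ¬((C ⊔ ¬D)))
   open: L(x₀) ⊇ {B, ¬A, ¬D, ∀r.D, ∃r.A} (+ ∃-successors)
2. Hence (∀r.D ⊓ B) ⊑ ((∃r.A ⊔ ¬((C ⊔ ¬D))) ⊓ D): not entailed.

No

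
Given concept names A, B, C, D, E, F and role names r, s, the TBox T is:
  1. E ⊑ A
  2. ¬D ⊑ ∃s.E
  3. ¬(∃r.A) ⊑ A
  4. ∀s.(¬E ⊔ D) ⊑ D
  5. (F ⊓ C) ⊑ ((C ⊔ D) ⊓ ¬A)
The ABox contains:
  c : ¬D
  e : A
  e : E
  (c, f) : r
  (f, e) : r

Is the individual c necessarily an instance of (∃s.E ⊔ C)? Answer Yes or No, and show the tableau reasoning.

1. c : (∃s.E ⊔ C)?  L(c) = {¬D} ∪ {(∀s.¬E ⊓ ¬C)}
   clash {A, ¬A} at c — c ∈ (∃s.E ⊔ C)
2. Hence c : (∃s.E ⊔ C): entailed.

Yes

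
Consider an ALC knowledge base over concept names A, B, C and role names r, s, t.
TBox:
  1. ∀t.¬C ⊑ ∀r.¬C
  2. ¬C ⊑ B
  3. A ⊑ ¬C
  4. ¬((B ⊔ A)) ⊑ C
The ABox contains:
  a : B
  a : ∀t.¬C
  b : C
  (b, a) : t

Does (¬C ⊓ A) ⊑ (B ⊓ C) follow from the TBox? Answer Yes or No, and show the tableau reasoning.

No

1. (¬C ⊓ A) ⊑ (B ⊓ C)  ⇔  ((¬C ⊓ A) ⊓ (¬B ⊔ ¬C)) unsat w.r.t. T
   apply at x₀: ¬C⊑B
   open: L(x₀) ⊇ {A, B, ¬C, ∃t.C} (+ ∃-successors)
2. Hence (¬C ⊓ A) ⊑ (B ⊓ C): not entailed.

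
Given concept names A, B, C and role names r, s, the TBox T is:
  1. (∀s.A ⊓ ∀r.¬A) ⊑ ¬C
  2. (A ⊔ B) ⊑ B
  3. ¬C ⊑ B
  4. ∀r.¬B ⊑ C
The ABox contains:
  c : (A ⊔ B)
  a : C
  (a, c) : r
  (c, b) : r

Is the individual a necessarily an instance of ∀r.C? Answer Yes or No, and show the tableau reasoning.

No

1. a : ∀r.C?  L(a) = {C} ∪ {∃r.¬C}
   open: L(a) ⊇ {C, ¬A, ¬B, ∃r.¬C, ∃s.¬A} (+ ∃-successors) — a ∉ ∀r.C possible
2. Hence a : ∀r.C: not entailed.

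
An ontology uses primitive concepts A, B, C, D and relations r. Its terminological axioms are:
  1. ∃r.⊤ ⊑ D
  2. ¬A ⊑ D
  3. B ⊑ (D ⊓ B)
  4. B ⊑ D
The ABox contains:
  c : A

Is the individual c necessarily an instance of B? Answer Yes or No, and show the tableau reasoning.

No

1. c : B?  L(c) = {A} ∪ {¬B}
   open: L(c) ⊇ {A, ¬B, ∀r.⊥} — c ∉ B possible
2. Hence c : B: not entailed.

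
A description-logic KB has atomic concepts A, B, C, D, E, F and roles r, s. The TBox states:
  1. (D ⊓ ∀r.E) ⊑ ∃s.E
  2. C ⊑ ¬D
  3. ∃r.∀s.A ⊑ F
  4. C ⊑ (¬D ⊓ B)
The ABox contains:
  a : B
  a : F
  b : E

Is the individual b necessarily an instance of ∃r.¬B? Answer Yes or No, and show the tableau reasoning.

1. b : ∃r.¬B?  L(b) = {E} ∪ {∀r.B}
   open: L(b) ⊇ {E, ¬C, ¬D, ∀r.B, ∀r.∃s.¬A} — b ∉ ∃r.¬B possible
2. Hence b : ∃r.¬B: not entailed.

No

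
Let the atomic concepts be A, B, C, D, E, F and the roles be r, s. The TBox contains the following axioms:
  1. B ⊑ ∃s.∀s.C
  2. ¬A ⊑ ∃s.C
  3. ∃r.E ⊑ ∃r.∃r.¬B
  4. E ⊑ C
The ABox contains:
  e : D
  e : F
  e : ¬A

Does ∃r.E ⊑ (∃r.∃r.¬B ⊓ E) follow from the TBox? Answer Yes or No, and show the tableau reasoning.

1. ∃r.E ⊑ (∃r.∃r.¬B ⊓ E)  ⇔  (∃r.E ⊓ (∀r.∀r.B ⊔ ¬E)) unsat w.r.t. T
   apply at x₀: ∃r.E⊑∃r.∃r.¬B
   open: L(x₀) ⊇ {A, ¬B, ¬E, ∃r.E, ∃r.∃r.¬B} (+ ∃-successors)
2. Hence ∃r.E ⊑ (∃r.∃r.¬B ⊓ E): not entailed.

No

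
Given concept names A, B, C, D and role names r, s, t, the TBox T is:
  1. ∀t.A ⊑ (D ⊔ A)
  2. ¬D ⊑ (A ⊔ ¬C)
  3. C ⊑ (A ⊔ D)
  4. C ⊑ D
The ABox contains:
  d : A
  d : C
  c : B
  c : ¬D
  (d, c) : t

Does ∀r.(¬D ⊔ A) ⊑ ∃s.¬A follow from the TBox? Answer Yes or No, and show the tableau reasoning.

No

1. ∀r.(¬D ⊔ A) ⊑ ∃s.¬A  ⇔  (∀r.(¬D ⊔ A) ⊓ ∀s.A) unsat w.r.t. T
   open: L(x₀) ⊇ {D, ¬C, ∀r.(¬D ⊔ A), ∀s.A, ∃t.¬A} (+ ∃-successors)
2. Hence ∀r.(¬D ⊔ A) ⊑ ∃s.¬A: not entailed.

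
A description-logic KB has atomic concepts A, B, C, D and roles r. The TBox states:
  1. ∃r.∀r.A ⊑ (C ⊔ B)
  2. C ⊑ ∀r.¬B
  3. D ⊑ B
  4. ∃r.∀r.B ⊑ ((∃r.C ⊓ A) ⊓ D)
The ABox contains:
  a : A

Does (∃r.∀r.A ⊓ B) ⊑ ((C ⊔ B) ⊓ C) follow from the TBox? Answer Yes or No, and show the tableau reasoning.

1. (∃r.∀r.A ⊓ B) ⊑ ((C ⊔ B) ⊓ C)  ⇔  ((∃r.∀r.A ⊓ B) ⊓ ((¬C ⊓ ¬B) ⊔ ¬C)) unsat w.r.t. T
   apply at x₀: ∃r.∀r.A⊑(C ⊔ B)
   open: L(x₀) ⊇ {B, ¬C, ∀r.∃r.¬B, ∃r.∀r.A} (+ ∃-successors)
2. Hence (∃r.∀r.A ⊓ B) ⊑ ((C ⊔ B) ⊓ C): not entailed.

No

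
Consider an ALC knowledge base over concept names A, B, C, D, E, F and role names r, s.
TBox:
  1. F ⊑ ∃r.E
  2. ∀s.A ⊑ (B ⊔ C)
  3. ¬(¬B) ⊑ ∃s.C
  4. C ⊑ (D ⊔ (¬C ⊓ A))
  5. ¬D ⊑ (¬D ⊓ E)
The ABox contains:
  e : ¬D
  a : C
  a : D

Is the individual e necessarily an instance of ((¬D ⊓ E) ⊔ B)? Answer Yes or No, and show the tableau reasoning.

Yes

1. e : ((¬D ⊓ E) ⊔ B)?  L(e) = {¬D} ∪ {((D ⊔ ¬E) ⊓ ¬B)}
   clash {E, ¬E} at e — e ∈ ((¬D ⊓ E) ⊔ B)
2. Hence e : ((¬D ⊓ E) ⊔ B): entailed.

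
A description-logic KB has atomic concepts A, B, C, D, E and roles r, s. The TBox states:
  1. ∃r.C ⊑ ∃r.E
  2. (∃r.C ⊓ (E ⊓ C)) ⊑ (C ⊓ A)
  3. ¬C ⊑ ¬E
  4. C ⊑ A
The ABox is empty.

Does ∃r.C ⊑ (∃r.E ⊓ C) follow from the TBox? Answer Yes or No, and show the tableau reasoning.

1. ∃r.C ⊑ (∃r.E ⊓ C)  ⇔  (∃r.C ⊓ (∀r.¬E ⊔ ¬C)) unsat w.r.t. T
   apply at x₀: ∃r.C⊑∃r.E
   open: L(x₀) ⊇ {¬C, ¬E, ∃r.C, ∃r.E} (+ ∃-successors)
2. Hence ∃r.C ⊑ (∃r.E ⊓ C): not entailed.

No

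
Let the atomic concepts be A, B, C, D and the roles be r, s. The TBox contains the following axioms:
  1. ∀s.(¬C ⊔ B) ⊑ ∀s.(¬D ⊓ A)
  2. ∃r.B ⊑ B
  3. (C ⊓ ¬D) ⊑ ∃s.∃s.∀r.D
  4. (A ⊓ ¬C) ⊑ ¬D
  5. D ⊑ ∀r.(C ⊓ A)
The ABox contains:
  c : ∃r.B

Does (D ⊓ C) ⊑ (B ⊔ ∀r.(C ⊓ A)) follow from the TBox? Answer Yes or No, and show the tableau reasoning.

Yes

1. (D ⊓ C) ⊑ (B ⊔ ∀r.(C ⊓ A))  ⇔  ((D ⊓ C) ⊓ (¬B ⊓ ∃r.(¬C ⊔ ¬A))) unsat w.r.t. T
   all branches close; clash {D, ¬D} at x₀
2. Hence (D ⊓ C) ⊑ (B ⊔ ∀r.(C ⊓ A)): entailed.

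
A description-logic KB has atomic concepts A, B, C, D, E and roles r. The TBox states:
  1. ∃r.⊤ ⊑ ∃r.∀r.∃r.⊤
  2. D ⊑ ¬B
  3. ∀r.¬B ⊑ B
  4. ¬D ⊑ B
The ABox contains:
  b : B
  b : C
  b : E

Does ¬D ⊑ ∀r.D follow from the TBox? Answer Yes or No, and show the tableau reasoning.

No

1. ¬D ⊑ ∀r.D  ⇔  (¬D ⊓ ∃r.¬D) unsat w.r.t. T
   apply at x₀: ¬D⊑B
   open: L(x₀) ⊇ {B, ¬D, ∃r.¬D, ∃r.∀r.∃r.⊤} (+ ∃-successors)
2. Hence ¬D ⊑ ∀r.D: not entailed.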